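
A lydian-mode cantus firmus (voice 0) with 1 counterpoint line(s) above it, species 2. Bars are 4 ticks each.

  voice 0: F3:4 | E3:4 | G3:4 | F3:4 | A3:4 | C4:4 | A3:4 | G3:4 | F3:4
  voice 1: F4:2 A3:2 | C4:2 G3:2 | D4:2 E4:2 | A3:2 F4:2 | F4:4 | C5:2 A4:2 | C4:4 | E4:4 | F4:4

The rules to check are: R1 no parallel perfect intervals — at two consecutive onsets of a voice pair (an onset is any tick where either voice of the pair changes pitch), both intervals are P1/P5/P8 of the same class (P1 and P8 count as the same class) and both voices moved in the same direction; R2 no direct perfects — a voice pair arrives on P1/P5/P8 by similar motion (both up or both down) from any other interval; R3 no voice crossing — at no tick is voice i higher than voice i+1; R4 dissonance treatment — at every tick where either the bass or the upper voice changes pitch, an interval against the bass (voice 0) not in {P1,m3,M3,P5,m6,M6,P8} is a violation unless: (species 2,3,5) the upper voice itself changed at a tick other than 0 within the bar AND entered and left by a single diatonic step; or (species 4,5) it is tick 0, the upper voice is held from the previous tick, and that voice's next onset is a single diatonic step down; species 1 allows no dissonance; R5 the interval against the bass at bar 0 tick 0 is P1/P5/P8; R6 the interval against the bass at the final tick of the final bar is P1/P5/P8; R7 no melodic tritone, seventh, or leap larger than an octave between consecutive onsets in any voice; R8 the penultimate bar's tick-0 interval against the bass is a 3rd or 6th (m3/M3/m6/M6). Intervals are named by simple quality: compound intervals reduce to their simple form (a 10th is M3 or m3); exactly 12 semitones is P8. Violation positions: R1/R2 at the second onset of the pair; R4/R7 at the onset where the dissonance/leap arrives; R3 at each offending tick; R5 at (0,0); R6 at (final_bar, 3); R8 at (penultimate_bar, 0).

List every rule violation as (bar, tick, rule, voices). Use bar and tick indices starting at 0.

(2, 0, R2, (0, 1))
(5, 0, R2, (0, 1))

bar 0: v0=F3 v1=F4 downbeat P8
bar 1: v0=E3 v1=C4 downbeat m6
bar 2: v0=G3 v1=D4 downbeat P5
bar 3: v0=F3 v1=A3 downbeat M3
bar 4: v0=A3 v1=F4 downbeat m6
bar 5: v0=C4 v1=C5 downbeat P8
bar 6: v0=A3 v1=C4 downbeat m3
bar 7: v0=G3 v1=E4 downbeat M6
bar 8: v0=F3 v1=F4 downbeat P8
  -> R2 @ bar 2 tick 0 v(0, 1): E3/G3 m3 -> G3/D4 P5 similar
  -> R2 @ bar 5 tick 0 v(0, 1): A3/F4 m6 -> C4/C5 P8 similar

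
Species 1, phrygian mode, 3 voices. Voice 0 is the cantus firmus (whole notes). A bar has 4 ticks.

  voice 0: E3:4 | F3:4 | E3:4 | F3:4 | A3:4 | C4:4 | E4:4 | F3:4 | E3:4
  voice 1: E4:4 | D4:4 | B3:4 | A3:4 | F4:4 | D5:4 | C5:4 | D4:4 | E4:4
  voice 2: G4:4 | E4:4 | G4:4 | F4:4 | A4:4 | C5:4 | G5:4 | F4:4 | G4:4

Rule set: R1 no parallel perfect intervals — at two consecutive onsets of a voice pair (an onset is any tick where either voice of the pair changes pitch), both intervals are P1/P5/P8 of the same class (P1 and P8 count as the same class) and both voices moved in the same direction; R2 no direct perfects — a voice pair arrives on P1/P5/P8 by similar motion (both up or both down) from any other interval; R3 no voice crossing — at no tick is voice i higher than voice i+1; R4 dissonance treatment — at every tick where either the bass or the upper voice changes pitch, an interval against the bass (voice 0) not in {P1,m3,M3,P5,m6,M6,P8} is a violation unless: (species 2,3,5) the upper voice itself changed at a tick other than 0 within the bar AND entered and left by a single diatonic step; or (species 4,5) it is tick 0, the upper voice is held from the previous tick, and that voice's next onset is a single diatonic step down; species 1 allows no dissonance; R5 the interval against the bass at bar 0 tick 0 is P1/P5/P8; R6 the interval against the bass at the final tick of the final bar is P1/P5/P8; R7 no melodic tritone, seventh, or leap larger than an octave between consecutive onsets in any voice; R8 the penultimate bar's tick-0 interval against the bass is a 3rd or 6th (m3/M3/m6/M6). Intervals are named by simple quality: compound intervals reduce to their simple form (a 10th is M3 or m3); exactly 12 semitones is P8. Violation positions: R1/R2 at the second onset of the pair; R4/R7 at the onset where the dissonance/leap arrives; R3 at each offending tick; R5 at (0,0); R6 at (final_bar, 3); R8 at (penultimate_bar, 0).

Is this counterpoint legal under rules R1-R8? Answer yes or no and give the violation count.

No (16 violations)

bar 0: v0=E3 v1=E4 v2=G4 (m3)
bar 1: v0=F3 v1=D4 v2=E4 (M7)
bar 2: v0=E3 v1=B3 v2=G4 (m3)
bar 3: v0=F3 v1=A3 v2=F4 (P8)
bar 4: v0=A3 v1=F4 v2=A4 (P8)
bar 5: v0=C4 v1=D5 v2=C5 (P8)
bar 6: v0=E4 v1=C5 v2=G5 (m3)
bar 7: v0=F3 v1=D4 v2=F4 (P8)
bar 8: v0=E3 v1=E4 v2=G4 (m3)
  R5 @ bar0.0: opens on m3
  R4 @ bar1.0: F3/E4 M7 untreated
  R2 @ bar2.0: F3/D4 M6 -> E3/B3 P5 similar
  R1 @ bar4.0: F3/F4 P8 -> A3/A4 P8 similar
  R1 @ bar5.0: A3/A4 P8 -> C4/C5 P8 similar
  R3 @ bar5.0: D5 above C5
  R4 @ bar5.0: C4/D5 M2 untreated
  R3 @ bar5.1: D5 above C5
  R3 @ bar5.2: D5 above C5
  R3 @ bar5.3: D5 above C5
  R2 @ bar7.0: E4/G5 m3 -> F3/F4 P8 similar
  R7 @ bar7.0: E4->F3 leap 11st
  R7 @ bar7.0: C5->D4 leap 10st
  R7 @ bar7.0: G5->F4 leap 14st
  R8 @ bar7.0: penult P8 not 3rd/6th
  R6 @ bar8.3: closes on m3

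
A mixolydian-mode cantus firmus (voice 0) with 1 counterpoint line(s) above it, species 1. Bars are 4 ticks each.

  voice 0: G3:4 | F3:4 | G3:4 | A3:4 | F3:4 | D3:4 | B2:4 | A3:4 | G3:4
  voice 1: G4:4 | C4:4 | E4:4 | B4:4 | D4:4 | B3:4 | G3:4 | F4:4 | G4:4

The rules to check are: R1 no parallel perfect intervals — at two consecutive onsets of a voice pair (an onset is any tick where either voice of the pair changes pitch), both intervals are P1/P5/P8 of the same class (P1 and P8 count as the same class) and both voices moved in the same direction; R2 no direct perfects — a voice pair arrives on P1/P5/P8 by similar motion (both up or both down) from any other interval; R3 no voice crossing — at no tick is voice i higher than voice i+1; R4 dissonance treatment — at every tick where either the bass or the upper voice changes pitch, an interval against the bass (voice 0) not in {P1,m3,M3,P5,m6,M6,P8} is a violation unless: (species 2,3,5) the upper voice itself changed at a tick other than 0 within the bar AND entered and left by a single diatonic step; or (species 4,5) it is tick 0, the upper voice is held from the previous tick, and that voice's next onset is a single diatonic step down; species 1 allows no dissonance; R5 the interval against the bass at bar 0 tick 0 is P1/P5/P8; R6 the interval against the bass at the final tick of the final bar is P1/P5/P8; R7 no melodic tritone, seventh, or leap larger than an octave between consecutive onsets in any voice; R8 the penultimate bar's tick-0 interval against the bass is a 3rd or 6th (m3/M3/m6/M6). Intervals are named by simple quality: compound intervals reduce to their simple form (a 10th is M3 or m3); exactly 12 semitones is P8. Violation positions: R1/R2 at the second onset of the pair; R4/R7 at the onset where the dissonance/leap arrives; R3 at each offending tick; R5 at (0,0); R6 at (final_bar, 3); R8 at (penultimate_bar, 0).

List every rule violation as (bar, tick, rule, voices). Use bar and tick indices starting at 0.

bar 0: v0=G3 v1=G4 downbeat P8
bar 1: v0=F3 v1=C4 downbeat P5
bar 2: v0=G3 v1=E4 downbeat M6
bar 3: v0=A3 v1=B4 downbeat M2
bar 4: v0=F3 v1=D4 downbeat M6
bar 5: v0=D3 v1=B3 downbeat M6
bar 6: v0=B2 v1=G3 downbeat m6
bar 7: v0=A3 v1=F4 downbeat m6
bar 8: v0=G3 v1=G4 downbeat P8
  -> R2 @ bar 1 tick 0 v(0, 1): G3/G4 P8 -> F3/C4 P5 similar
  -> R4 @ bar 3 tick 0 v(0, 1): A3/B4 M2 untreated
  -> R7 @ bar 7 tick 0 v(0,): B2->A3 leap 10st
  -> R7 @ bar 7 tick 0 v(1,): G3->F4 leap 10st

(1, 0, R2, (0, 1))
(3, 0, R4, (0, 1))
(7, 0, R7, (0,))
(7, 0, R7, (1,))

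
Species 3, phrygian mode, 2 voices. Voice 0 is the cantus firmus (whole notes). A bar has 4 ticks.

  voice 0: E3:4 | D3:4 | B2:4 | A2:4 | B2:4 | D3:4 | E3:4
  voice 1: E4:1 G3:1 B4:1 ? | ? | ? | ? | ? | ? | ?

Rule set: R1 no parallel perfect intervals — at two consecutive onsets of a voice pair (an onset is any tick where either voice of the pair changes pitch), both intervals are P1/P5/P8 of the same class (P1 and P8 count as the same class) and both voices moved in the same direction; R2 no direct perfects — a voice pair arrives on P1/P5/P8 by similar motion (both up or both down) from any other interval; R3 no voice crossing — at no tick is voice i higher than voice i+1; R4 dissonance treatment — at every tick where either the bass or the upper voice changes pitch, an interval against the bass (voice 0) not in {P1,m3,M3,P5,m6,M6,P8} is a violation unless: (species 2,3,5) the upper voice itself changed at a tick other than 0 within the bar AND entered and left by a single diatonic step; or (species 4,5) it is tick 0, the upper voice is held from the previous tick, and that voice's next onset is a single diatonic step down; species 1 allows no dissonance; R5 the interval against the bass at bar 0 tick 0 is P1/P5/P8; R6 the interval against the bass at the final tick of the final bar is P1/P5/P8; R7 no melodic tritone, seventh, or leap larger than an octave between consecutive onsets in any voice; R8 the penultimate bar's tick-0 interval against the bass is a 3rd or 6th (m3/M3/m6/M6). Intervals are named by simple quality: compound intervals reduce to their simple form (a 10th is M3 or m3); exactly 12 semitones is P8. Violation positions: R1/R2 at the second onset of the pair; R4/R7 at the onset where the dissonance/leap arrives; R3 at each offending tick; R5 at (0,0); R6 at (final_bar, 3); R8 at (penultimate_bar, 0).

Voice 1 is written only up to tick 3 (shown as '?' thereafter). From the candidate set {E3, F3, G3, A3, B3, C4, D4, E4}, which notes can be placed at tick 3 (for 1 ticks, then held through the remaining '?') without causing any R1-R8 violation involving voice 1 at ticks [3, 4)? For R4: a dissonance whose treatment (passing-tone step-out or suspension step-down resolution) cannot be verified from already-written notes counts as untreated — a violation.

{B3, E4}

E3: violates R7
F3: violates R4,R7
G3: violates R7
A3: violates R4,R7
B3: legal
C4: violates R7
D4: violates R4
E4: legal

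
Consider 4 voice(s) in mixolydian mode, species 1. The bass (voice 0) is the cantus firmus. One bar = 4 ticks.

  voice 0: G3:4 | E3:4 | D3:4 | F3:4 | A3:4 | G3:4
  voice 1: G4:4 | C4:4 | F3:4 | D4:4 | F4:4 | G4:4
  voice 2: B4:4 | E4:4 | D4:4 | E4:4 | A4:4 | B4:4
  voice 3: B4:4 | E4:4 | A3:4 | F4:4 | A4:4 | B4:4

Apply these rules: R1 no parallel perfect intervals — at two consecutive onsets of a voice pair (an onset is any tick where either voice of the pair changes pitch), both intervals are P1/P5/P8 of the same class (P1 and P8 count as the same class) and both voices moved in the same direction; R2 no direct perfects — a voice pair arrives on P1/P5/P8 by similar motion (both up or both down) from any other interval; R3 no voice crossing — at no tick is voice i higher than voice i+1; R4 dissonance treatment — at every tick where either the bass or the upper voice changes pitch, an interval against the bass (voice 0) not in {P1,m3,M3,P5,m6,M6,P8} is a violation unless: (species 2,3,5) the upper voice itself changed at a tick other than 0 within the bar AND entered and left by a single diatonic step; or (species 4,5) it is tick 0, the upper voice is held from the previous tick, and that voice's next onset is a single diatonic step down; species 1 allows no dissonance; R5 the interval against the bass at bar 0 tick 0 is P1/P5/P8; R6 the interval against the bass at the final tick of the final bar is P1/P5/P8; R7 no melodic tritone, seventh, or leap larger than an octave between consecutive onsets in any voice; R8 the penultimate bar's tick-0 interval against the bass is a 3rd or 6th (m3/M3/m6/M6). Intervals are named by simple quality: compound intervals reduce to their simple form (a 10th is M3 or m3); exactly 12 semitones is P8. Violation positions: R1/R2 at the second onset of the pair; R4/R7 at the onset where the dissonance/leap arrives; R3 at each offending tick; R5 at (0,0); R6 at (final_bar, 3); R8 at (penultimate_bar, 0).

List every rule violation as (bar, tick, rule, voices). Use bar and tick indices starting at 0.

bar 0: v0=G3 v1=G4 v2=B4 v3=B4 downbeat M3
bar 1: v0=E3 v1=C4 v2=E4 v3=E4 downbeat P8
bar 2: v0=D3 v1=F3 v2=D4 v3=A3 downbeat P5
bar 3: v0=F3 v1=D4 v2=E4 v3=F4 downbeat P8
bar 4: v0=A3 v1=F4 v2=A4 v3=A4 downbeat P8
bar 5: v0=G3 v1=G4 v2=B4 v3=B4 downbeat M3
  -> R5 @ bar 0 tick 0 v(0, 2): opens on M3
  -> R5 @ bar 0 tick 0 v(0, 3): opens on M3
  -> R1 @ bar 1 tick 0 v(2, 3): B4/B4 P1 -> E4/E4 P1 similar
  -> R2 @ bar 1 tick 0 v(0, 2): G3/B4 M3 -> E3/E4 P8 similar
  -> R2 @ bar 1 tick 0 v(0, 3): G3/B4 M3 -> E3/E4 P8 similar
  -> R1 @ bar 2 tick 0 v(0, 2): E3/E4 P8 -> D3/D4 P8 similar
  -> R2 @ bar 2 tick 0 v(0, 3): E3/E4 P8 -> D3/A3 P5 similar
  -> R3 @ bar 2 tick 0 v(2, 3): D4 above A3
  -> R3 @ bar 2 tick 1 v(2, 3): D4 above A3
  -> R3 @ bar 2 tick 2 v(2, 3): D4 above A3
  -> R3 @ bar 2 tick 3 v(2, 3): D4 above A3
  -> R2 @ bar 3 tick 0 v(0, 3): D3/A3 P5 -> F3/F4 P8 similar
  -> R4 @ bar 3 tick 0 v(0, 2): F3/E4 M7 untreated
  -> R1 @ bar 4 tick 0 v(0, 3): F3/F4 P8 -> A3/A4 P8 similar
  -> R2 @ bar 4 tick 0 v(0, 2): F3/E4 M7 -> A3/A4 P8 similar
  -> R2 @ bar 4 tick 0 v(2, 3): E4/F4 m2 -> A4/A4 P1 similar
  -> R8 @ bar 4 tick 0 v(0, 2): penult P8 not 3rd/6th
  -> R8 @ bar 4 tick 0 v(0, 3): penult P8 not 3rd/6th
  -> R1 @ bar 5 tick 0 v(2, 3): A4/A4 P1 -> B4/B4 P1 similar
  -> R6 @ bar 5 tick 3 v(0, 2): closes on M3
  -> R6 @ bar 5 tick 3 v(0, 3): closes on M3

(0, 0, R5, (0, 2))
(0, 0, R5, (0, 3))
(1, 0, R1, (2, 3))
(1, 0, R2, (0, 2))
(1, 0, R2, (0, 3))
(2, 0, R1, (0, 2))
(2, 0, R2, (0, 3))
(2, 0, R3, (2, 3))
(2, 1, R3, (2, 3))
(2, 2, R3, (2, 3))
(2, 3, R3, (2, 3))
(3, 0, R2, (0, 3))
(3, 0, R4, (0, 2))
(4, 0, R1, (0, 3))
(4, 0, R2, (0, 2))
(4, 0, R2, (2, 3))
(4, 0, R8, (0, 2))
(4, 0, R8, (0, 3))
(5, 0, R1, (2, 3))
(5, 3, R6, (0, 2))
(5, 3, R6, (0, 3))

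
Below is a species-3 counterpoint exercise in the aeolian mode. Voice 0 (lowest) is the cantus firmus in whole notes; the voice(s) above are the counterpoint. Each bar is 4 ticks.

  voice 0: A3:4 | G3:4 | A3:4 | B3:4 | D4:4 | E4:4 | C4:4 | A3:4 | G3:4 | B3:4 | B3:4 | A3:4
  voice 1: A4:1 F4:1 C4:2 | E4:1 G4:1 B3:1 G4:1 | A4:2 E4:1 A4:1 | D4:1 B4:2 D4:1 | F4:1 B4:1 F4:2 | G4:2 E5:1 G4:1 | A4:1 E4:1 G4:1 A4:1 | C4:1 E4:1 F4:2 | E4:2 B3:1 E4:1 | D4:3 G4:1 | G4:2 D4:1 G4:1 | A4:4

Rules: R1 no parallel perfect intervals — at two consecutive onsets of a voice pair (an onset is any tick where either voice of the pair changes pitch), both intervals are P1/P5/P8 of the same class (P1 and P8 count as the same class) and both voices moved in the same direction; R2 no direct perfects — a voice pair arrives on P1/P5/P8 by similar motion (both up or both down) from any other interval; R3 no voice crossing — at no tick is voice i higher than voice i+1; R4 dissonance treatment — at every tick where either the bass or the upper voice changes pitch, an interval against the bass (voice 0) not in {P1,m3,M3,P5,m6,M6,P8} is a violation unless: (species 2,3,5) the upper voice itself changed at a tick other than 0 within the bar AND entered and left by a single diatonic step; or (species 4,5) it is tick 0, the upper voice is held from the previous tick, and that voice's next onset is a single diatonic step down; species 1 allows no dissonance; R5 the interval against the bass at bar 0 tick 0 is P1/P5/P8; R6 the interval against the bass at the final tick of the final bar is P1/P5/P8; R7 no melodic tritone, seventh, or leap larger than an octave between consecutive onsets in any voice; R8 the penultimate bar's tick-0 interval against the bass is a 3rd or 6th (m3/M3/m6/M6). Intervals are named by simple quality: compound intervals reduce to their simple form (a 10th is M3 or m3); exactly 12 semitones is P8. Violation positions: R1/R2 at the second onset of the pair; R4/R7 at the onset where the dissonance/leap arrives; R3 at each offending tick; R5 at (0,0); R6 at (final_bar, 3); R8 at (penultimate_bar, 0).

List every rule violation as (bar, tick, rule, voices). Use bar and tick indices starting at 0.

(2, 0, R1, (0, 1))
(4, 1, R7, (1,))
(4, 2, R7, (1,))

bar 0: v0=A3 v1=A4 downbeat P8
bar 1: v0=G3 v1=E4 downbeat M6
bar 2: v0=A3 v1=A4 downbeat P8
bar 3: v0=B3 v1=D4 downbeat m3
bar 4: v0=D4 v1=F4 downbeat m3
bar 5: v0=E4 v1=G4 downbeat m3
bar 6: v0=C4 v1=A4 downbeat M6
bar 7: v0=A3 v1=C4 downbeat m3
bar 8: v0=G3 v1=E4 downbeat M6
bar 9: v0=B3 v1=D4 downbeat m3
bar 10: v0=B3 v1=G4 downbeat m6
bar 11: v0=A3 v1=A4 downbeat P8
  -> R1 @ bar 2 tick 0 v(0, 1): G3/G4 P8 -> A3/A4 P8 similar
  -> R7 @ bar 4 tick 1 v(1,): F4->B4 leap 6st
  -> R7 @ bar 4 tick 2 v(1,): B4->F4 leap 6st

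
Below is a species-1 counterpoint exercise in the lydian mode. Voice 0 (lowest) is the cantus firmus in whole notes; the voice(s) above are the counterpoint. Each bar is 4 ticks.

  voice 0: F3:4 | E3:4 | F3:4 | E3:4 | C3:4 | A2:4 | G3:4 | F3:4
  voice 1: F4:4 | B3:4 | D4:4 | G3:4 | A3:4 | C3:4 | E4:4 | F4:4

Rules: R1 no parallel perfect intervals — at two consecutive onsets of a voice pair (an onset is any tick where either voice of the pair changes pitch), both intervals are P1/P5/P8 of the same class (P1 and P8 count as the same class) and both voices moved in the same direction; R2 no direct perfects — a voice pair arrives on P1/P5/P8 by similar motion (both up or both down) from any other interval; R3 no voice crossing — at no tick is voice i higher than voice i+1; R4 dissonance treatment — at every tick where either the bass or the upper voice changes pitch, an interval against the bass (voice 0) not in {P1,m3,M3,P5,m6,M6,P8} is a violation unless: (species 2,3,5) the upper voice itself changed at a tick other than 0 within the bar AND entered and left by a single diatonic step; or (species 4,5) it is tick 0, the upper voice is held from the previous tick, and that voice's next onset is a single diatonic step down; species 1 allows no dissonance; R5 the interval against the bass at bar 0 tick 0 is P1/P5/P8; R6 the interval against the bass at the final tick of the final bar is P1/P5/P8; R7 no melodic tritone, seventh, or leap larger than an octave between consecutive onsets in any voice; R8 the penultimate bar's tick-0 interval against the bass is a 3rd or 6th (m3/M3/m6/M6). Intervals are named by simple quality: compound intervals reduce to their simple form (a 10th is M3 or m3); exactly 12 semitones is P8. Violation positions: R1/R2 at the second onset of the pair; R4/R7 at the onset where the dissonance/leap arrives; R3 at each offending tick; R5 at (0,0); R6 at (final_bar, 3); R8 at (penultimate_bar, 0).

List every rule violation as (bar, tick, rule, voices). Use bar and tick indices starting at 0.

(1, 0, R2, (0, 1))
(1, 0, R7, (1,))
(6, 0, R7, (0,))
(6, 0, R7, (1,))

bar 0: v0=F3 v1=F4 downbeat P8
bar 1: v0=E3 v1=B3 downbeat P5
bar 2: v0=F3 v1=D4 downbeat M6
bar 3: v0=E3 v1=G3 downbeat m3
bar 4: v0=C3 v1=A3 downbeat M6
bar 5: v0=A2 v1=C3 downbeat m3
bar 6: v0=G3 v1=E4 downbeat M6
bar 7: v0=F3 v1=F4 downbeat P8
  -> R2 @ bar 1 tick 0 v(0, 1): F3/F4 P8 -> E3/B3 P5 similar
  -> R7 @ bar 1 tick 0 v(1,): F4->B3 leap 6st
  -> R7 @ bar 6 tick 0 v(0,): A2->G3 leap 10st
  -> R7 @ bar 6 tick 0 v(1,): C3->E4 leap 16st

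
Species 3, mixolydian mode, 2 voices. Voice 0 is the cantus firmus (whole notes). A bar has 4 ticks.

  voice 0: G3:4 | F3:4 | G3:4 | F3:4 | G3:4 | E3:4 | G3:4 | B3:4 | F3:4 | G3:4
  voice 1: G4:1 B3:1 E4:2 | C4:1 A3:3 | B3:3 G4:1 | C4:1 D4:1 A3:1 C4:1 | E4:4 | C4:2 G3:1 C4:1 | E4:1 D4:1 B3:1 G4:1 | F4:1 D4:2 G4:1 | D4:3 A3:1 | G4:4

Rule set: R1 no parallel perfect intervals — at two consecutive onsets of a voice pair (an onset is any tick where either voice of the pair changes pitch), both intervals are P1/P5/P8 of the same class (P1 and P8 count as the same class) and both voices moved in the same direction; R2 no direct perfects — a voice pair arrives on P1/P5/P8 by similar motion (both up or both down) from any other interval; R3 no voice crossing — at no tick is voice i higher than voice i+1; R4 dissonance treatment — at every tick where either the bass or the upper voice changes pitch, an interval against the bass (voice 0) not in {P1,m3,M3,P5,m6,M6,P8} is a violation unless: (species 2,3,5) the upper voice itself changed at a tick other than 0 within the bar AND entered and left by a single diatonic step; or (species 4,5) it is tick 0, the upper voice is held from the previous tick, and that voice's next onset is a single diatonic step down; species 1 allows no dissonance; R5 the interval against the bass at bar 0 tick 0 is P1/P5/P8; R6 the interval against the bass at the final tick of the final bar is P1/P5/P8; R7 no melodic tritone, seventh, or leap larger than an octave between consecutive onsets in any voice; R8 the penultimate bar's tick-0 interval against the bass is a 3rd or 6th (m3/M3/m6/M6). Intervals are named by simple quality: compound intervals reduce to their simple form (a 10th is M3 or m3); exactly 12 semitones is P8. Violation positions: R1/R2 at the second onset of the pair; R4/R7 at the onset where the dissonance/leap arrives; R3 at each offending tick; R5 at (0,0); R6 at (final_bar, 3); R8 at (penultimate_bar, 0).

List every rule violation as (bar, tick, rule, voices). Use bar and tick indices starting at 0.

bar 0: v0=G3 v1=G4 downbeat P8
bar 1: v0=F3 v1=C4 downbeat P5
bar 2: v0=G3 v1=B3 downbeat M3
bar 3: v0=F3 v1=C4 downbeat P5
bar 4: v0=G3 v1=E4 downbeat M6
bar 5: v0=E3 v1=C4 downbeat m6
bar 6: v0=G3 v1=E4 downbeat M6
bar 7: v0=B3 v1=F4 downbeat TT
bar 8: v0=F3 v1=D4 downbeat M6
bar 9: v0=G3 v1=G4 downbeat P8
  -> R2 @ bar 1 tick 0 v(0, 1): G3/E4 M6 -> F3/C4 P5 similar
  -> R2 @ bar 3 tick 0 v(0, 1): G3/G4 P8 -> F3/C4 P5 similar
  -> R4 @ bar 7 tick 0 v(0, 1): B3/F4 TT untreated
  -> R7 @ bar 8 tick 0 v(0,): B3->F3 leap 6st
  -> R2 @ bar 9 tick 0 v(0, 1): F3/A3 M3 -> G3/G4 P8 similar
  -> R7 @ bar 9 tick 0 v(1,): A3->G4 leap 10st

(1, 0, R2, (0, 1))
(3, 0, R2, (0, 1))
(7, 0, R4, (0, 1))
(8, 0, R7, (0,))
(9, 0, R2, (0, 1))
(9, 0, R7, (1,))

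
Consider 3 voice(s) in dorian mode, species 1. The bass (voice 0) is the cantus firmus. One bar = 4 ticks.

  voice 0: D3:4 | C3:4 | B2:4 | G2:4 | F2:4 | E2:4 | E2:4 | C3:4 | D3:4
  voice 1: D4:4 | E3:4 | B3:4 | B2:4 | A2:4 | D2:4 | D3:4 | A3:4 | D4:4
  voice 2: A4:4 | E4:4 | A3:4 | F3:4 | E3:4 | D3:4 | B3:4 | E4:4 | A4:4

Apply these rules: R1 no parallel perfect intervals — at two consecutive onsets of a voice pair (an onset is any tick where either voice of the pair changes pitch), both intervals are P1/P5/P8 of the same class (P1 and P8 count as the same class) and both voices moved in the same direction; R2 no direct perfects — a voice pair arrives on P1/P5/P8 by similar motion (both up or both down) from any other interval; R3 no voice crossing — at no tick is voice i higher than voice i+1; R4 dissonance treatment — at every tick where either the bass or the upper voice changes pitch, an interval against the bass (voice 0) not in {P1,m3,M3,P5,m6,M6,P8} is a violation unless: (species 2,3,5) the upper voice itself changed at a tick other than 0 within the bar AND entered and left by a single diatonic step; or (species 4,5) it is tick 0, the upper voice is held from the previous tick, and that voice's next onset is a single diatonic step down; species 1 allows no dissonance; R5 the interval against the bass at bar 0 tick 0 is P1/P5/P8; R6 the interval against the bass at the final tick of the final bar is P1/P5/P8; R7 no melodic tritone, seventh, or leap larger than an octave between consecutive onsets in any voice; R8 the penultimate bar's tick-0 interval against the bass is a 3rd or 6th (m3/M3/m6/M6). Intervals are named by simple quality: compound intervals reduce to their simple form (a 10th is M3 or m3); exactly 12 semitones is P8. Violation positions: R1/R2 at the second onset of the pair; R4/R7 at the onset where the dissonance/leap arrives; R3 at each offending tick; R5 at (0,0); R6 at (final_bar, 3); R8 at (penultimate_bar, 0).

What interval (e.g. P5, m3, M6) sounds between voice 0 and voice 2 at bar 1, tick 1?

M3

voice 0=C3 voice 2=E4 -> M3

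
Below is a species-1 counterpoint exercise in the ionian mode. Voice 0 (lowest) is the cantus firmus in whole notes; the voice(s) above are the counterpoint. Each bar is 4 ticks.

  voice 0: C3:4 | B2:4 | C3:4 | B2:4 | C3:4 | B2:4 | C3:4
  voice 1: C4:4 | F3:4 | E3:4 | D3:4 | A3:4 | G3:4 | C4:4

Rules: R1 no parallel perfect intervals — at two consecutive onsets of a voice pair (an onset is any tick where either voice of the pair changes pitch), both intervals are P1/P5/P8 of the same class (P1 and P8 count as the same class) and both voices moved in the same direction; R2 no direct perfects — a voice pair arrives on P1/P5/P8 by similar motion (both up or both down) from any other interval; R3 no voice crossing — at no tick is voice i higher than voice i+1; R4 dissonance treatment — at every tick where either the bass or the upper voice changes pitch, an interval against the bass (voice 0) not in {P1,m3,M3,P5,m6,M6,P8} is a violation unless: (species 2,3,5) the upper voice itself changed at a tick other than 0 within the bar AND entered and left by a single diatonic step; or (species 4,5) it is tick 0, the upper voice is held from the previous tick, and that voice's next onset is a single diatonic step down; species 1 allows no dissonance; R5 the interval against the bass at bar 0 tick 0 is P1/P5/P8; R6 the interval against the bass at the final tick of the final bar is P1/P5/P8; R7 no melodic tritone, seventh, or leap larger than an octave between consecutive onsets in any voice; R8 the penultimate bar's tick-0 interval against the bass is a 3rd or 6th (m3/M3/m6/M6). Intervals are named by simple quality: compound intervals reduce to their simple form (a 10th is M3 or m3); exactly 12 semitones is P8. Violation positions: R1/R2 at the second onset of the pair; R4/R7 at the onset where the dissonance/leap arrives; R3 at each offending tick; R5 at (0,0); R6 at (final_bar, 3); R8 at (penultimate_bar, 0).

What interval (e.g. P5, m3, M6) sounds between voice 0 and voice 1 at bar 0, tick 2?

voice 0=C3 voice 1=C4 -> P8

P8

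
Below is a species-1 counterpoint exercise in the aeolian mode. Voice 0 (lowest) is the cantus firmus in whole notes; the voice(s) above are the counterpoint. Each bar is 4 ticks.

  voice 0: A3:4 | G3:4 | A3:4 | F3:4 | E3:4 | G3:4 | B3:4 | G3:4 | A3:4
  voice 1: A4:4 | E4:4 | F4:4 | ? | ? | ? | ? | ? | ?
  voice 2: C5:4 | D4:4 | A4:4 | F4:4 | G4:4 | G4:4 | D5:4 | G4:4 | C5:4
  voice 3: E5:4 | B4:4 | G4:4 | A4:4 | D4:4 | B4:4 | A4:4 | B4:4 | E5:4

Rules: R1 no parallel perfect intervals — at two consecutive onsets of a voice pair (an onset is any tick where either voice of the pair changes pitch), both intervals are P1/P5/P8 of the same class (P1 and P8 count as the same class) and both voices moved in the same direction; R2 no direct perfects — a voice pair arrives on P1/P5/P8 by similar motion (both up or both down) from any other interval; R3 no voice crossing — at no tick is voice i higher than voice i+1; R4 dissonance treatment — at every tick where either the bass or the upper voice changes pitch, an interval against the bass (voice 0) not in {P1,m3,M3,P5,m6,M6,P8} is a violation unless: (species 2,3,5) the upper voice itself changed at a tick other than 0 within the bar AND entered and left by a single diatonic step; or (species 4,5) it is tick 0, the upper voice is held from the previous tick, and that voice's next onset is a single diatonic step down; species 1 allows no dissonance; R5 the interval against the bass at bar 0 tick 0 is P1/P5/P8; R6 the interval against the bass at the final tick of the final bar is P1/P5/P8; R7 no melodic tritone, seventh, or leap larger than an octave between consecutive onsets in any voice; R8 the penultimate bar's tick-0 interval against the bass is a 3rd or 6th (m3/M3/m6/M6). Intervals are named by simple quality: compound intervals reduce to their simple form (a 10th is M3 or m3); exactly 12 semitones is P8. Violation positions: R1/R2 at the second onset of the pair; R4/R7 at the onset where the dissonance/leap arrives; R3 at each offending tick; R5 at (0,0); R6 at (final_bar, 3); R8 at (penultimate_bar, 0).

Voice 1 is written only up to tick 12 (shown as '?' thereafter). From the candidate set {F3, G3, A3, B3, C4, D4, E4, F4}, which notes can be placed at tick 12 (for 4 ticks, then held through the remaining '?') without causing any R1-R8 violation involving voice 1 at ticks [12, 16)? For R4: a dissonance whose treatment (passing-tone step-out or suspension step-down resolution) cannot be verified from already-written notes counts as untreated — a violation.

F3: violates R2
G3: violates R4,R7
A3: legal
B3: violates R4,R7
C4: violates R2
D4: legal
E4: violates R4
F4: legal

{A3, D4, F4}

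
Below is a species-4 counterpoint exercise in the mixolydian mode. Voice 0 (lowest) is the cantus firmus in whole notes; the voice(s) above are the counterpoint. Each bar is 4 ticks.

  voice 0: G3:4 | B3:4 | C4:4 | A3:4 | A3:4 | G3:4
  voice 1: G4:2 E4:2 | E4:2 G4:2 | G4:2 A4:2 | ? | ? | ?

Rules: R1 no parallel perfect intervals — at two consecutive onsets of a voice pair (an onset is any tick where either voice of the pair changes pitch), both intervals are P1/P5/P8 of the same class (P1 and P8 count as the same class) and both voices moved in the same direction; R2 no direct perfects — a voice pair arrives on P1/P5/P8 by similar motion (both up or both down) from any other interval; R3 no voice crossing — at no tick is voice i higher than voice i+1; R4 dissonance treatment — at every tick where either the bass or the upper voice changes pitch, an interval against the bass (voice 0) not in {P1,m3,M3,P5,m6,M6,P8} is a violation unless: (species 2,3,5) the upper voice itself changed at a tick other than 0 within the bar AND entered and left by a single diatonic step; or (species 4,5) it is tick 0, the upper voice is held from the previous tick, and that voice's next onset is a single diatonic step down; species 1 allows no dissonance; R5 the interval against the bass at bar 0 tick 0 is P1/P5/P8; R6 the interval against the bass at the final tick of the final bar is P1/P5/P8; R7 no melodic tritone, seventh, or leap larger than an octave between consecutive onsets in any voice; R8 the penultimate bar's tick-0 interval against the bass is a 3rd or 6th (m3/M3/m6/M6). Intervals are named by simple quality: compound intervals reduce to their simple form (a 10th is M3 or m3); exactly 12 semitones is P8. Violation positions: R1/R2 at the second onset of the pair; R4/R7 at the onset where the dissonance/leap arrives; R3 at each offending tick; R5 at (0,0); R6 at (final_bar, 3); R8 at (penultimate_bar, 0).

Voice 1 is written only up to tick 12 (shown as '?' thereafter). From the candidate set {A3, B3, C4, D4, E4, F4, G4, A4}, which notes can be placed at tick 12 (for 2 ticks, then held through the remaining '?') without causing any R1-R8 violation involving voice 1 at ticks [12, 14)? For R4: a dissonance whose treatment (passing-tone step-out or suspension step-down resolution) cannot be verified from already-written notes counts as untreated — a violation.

A3: violates R2
B3: violates R4,R7
C4: legal
D4: violates R4
E4: violates R2
F4: legal
G4: violates R4
A4: legal

{A4, C4, F4}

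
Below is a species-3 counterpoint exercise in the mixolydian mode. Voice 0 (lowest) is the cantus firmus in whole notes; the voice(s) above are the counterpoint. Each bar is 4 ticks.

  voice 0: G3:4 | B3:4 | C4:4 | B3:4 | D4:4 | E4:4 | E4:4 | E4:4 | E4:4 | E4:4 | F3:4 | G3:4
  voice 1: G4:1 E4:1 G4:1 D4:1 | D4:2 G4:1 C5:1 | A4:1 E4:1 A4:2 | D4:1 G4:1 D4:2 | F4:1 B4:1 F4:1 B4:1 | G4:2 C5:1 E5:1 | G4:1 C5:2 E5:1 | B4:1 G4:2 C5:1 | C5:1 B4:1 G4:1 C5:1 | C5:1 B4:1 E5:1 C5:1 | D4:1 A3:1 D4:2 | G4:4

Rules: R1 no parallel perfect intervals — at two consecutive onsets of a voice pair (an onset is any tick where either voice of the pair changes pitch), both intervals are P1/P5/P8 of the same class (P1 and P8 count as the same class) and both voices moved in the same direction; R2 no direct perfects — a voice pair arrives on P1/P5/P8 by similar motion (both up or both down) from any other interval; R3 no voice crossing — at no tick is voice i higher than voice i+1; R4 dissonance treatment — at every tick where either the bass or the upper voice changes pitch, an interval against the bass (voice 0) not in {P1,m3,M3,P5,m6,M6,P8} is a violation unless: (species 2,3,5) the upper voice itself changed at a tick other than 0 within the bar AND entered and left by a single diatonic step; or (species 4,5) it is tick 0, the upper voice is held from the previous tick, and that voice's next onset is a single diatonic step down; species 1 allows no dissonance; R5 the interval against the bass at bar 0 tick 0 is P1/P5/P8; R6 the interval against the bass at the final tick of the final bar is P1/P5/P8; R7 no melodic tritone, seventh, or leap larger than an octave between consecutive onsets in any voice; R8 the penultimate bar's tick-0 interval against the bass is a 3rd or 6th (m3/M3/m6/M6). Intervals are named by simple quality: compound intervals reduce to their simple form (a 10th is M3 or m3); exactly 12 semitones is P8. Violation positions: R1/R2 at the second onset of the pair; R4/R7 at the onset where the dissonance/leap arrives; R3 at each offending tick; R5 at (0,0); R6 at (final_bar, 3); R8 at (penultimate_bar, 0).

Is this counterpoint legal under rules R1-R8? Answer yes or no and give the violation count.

bar 0: v0=G3 v1=G4 (P8)
bar 1: v0=B3 v1=D4 (m3)
bar 2: v0=C4 v1=A4 (M6)
bar 3: v0=B3 v1=D4 (m3)
bar 4: v0=D4 v1=F4 (m3)
bar 5: v0=E4 v1=G4 (m3)
bar 6: v0=E4 v1=G4 (m3)
bar 7: v0=E4 v1=B4 (P5)
bar 8: v0=E4 v1=C5 (m6)
bar 9: v0=E4 v1=C5 (m6)
bar 10: v0=F3 v1=D4 (M6)
bar 11: v0=G3 v1=G4 (P8)
  R4 @ bar1.3: B3/C5 m2 untreated
  R7 @ bar4.1: F4->B4 leap 6st
  R7 @ bar4.2: B4->F4 leap 6st
  R7 @ bar4.3: F4->B4 leap 6st
  R7 @ bar10.0: E4->F3 leap 11st
  R7 @ bar10.0: C5->D4 leap 10st
  R2 @ bar11.0: F3/D4 M6 -> G3/G4 P8 similar

No (7 violations)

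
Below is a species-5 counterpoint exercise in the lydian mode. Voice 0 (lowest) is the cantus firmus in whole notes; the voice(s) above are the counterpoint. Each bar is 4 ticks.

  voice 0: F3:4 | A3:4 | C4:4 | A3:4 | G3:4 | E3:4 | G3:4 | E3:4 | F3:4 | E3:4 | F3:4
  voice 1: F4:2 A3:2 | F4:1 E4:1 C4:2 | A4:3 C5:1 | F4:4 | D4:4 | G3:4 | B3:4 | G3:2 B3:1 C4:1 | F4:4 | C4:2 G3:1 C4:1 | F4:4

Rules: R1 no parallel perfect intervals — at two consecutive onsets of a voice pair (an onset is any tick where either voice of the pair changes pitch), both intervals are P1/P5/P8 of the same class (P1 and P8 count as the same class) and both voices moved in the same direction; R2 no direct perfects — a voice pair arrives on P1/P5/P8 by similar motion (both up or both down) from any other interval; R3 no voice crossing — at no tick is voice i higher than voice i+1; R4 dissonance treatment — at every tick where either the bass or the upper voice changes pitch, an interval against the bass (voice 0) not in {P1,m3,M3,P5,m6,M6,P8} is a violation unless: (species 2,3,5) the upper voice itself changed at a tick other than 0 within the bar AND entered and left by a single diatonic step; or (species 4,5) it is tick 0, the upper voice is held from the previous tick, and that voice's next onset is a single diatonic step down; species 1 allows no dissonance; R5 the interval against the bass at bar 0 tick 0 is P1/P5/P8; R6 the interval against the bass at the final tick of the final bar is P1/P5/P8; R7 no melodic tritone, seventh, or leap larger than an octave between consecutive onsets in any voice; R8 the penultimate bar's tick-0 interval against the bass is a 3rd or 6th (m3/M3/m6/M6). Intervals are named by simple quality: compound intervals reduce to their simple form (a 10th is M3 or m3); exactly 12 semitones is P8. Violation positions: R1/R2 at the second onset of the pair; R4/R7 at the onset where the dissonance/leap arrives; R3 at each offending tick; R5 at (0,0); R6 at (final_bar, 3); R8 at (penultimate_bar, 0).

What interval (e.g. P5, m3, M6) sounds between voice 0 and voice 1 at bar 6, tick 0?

M3

voice 0=G3 voice 1=B3 -> M3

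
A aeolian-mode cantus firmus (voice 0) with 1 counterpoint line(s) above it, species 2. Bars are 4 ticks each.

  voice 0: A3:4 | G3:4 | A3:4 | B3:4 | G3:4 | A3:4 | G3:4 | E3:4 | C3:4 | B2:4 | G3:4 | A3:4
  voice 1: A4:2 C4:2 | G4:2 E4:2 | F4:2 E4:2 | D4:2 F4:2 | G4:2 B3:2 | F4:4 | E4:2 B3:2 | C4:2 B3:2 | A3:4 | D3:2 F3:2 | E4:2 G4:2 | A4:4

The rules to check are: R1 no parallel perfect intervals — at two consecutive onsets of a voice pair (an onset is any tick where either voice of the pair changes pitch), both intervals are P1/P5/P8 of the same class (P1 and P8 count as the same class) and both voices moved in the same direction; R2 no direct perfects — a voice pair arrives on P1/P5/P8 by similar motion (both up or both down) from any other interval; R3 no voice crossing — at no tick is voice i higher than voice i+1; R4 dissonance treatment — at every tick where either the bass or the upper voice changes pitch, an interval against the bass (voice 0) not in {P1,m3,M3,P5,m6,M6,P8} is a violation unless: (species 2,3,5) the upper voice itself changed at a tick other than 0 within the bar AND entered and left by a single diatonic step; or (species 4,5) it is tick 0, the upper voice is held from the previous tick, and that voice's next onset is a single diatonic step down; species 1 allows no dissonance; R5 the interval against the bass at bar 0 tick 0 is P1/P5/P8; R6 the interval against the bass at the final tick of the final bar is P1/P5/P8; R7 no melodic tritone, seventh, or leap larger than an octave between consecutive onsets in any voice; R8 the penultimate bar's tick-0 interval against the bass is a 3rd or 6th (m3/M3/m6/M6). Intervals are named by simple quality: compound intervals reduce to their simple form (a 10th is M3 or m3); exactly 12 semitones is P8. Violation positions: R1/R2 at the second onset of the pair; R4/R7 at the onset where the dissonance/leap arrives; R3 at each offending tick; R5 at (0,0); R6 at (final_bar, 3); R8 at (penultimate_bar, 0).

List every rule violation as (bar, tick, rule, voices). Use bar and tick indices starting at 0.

(3, 2, R4, (0, 1))
(5, 0, R7, (1,))
(9, 2, R4, (0, 1))
(10, 0, R7, (1,))
(11, 0, R1, (0, 1))

bar 0: v0=A3 v1=A4 downbeat P8
bar 1: v0=G3 v1=G4 downbeat P8
bar 2: v0=A3 v1=F4 downbeat m6
bar 3: v0=B3 v1=D4 downbeat m3
bar 4: v0=G3 v1=G4 downbeat P8
bar 5: v0=A3 v1=F4 downbeat m6
bar 6: v0=G3 v1=E4 downbeat M6
bar 7: v0=E3 v1=C4 downbeat m6
bar 8: v0=C3 v1=A3 downbeat M6
bar 9: v0=B2 v1=D3 downbeat m3
bar 10: v0=G3 v1=E4 downbeat M6
bar 11: v0=A3 v1=A4 downbeat P8
  -> R4 @ bar 3 tick 2 v(0, 1): B3/F4 TT untreated
  -> R7 @ bar 5 tick 0 v(1,): B3->F4 leap 6st
  -> R4 @ bar 9 tick 2 v(0, 1): B2/F3 TT untreated
  -> R7 @ bar 10 tick 0 v(1,): F3->E4 leap 11st
  -> R1 @ bar 11 tick 0 v(0, 1): G3/G4 P8 -> A3/A4 P8 similar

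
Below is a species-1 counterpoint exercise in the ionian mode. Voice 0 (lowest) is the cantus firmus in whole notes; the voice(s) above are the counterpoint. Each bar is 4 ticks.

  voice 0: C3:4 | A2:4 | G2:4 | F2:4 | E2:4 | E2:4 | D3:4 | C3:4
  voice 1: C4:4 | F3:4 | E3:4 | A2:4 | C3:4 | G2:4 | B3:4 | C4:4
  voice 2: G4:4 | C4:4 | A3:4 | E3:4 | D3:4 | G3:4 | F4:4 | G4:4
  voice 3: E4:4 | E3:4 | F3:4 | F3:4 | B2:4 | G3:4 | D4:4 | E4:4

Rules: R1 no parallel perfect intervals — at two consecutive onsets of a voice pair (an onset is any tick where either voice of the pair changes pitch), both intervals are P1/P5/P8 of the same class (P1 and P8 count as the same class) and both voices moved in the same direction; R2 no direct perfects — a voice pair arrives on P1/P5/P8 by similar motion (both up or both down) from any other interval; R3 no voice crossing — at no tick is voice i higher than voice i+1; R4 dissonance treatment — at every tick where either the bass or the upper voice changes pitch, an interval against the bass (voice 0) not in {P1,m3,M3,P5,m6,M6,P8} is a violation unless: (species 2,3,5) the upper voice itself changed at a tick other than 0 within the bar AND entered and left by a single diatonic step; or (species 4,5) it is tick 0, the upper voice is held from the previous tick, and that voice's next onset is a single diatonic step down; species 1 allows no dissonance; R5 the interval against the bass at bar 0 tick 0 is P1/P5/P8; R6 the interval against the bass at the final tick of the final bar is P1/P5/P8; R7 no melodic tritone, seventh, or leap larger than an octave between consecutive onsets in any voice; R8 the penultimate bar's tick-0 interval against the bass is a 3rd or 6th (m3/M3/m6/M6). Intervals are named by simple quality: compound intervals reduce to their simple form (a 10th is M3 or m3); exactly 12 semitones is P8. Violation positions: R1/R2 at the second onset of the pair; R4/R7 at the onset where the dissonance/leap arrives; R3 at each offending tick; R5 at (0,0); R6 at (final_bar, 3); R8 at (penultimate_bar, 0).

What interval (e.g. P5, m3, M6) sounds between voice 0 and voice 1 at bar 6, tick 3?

voice 0=D3 voice 1=B3 -> M6

M6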